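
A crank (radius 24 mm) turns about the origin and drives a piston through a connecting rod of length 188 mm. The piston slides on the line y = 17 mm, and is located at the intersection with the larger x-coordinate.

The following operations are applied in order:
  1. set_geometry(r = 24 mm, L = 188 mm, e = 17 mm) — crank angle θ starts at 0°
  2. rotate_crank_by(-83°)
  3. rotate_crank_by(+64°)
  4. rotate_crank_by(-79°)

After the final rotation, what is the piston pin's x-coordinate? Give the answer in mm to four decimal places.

set_geometry: r = 24 mm, L = 188 mm, e = 17 mm; θ ← 0°
rotate_crank_by(-83°): θ ← 0° -83° = -83°
rotate_crank_by(+64°): θ ← -83° +64° = -19°
rotate_crank_by(-79°): θ ← -19° -79° = -98°
crank pin P = (r cos θ, r sin θ) = (-3.340154, -23.766434)
h = r sin θ − e = -23.766434 − 17 = -40.766434
x = r cos θ + √(L² − h²) = -3.340154 + √(35344.0 − 1661.9021) = -3.340154 + 183.526832 = 180.186677

180.1867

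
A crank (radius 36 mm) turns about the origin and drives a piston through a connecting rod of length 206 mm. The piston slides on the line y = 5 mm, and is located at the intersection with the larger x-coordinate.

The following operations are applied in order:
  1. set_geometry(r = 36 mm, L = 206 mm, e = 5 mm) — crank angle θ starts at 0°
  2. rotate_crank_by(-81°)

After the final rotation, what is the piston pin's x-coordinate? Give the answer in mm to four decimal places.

207.5998

set_geometry: r = 36 mm, L = 206 mm, e = 5 mm; θ ← 0°
rotate_crank_by(-81°): θ ← 0° -81° = -81°
crank pin P = (r cos θ, r sin θ) = (5.631641, -35.556780)
h = r sin θ − e = -35.556780 − 5 = -40.556780
x = r cos θ + √(L² − h²) = 5.631641 + √(42436.0 − 1644.8524) = 5.631641 + 201.968185 = 207.599825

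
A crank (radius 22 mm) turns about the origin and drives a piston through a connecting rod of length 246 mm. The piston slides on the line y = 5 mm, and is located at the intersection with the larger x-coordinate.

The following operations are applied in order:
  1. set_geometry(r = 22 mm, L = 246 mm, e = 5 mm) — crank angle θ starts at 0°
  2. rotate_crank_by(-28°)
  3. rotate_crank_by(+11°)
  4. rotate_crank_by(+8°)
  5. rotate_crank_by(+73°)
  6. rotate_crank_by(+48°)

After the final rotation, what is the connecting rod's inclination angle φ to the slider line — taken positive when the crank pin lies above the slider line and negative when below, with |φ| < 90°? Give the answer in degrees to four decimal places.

3.5887

set_geometry: r = 22 mm, L = 246 mm, e = 5 mm; θ ← 0°
rotate_crank_by(-28°): θ ← 0° -28° = -28°
rotate_crank_by(+11°): θ ← -28° +11° = -17°
rotate_crank_by(+8°): θ ← -17° +8° = -9°
rotate_crank_by(+73°): θ ← -9° +73° = 64°
rotate_crank_by(+48°): θ ← 64° +48° = 112°
crank pin P = (r cos θ, r sin θ) = (-8.241345, 20.398045)
h = r sin θ − e = 20.398045 − 5 = 15.398045
sin φ = h / L = 15.398045 / 246 = 0.06259368
φ = arcsin(0.06259368) = 3.588700°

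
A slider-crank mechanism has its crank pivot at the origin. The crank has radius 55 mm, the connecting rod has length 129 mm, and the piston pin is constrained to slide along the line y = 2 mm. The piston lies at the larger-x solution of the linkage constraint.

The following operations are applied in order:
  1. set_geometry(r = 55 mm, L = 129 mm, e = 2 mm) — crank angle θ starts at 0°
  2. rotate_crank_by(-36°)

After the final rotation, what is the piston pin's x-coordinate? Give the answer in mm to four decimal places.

set_geometry: r = 55 mm, L = 129 mm, e = 2 mm; θ ← 0°
rotate_crank_by(-36°): θ ← 0° -36° = -36°
crank pin P = (r cos θ, r sin θ) = (44.495935, -32.328189)
h = r sin θ − e = -32.328189 − 2 = -34.328189
x = r cos θ + √(L² − h²) = 44.495935 + √(16641.0 − 1178.4246) = 44.495935 + 124.348605 = 168.844539

168.8445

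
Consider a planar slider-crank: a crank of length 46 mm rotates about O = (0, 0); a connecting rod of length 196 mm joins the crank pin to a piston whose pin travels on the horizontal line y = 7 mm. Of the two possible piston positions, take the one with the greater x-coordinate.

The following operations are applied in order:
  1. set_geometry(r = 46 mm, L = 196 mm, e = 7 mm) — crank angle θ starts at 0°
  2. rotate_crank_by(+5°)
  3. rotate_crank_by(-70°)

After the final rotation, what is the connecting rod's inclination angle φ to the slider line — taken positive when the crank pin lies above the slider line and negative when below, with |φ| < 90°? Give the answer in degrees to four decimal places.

set_geometry: r = 46 mm, L = 196 mm, e = 7 mm; θ ← 0°
rotate_crank_by(+5°): θ ← 0° +5° = 5°
rotate_crank_by(-70°): θ ← 5° -70° = -65°
crank pin P = (r cos θ, r sin θ) = (19.440440, -41.690158)
h = r sin θ − e = -41.690158 − 7 = -48.690158
sin φ = h / L = -48.690158 / 196 = -0.24841917
φ = arcsin(-0.24841917) = -14.383987°

-14.3840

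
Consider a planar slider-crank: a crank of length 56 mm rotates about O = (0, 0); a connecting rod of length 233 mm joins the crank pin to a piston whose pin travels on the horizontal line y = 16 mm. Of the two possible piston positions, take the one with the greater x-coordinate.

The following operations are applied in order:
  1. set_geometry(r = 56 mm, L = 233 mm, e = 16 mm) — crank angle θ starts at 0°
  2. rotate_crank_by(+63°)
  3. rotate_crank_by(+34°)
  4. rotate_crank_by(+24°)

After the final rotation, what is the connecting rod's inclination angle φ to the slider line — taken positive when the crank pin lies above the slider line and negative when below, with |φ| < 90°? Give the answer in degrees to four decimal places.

set_geometry: r = 56 mm, L = 233 mm, e = 16 mm; θ ← 0°
rotate_crank_by(+63°): θ ← 0° +63° = 63°
rotate_crank_by(+34°): θ ← 63° +34° = 97°
rotate_crank_by(+24°): θ ← 97° +24° = 121°
crank pin P = (r cos θ, r sin θ) = (-28.842132, 48.001369)
h = r sin θ − e = 48.001369 − 16 = 32.001369
sin φ = h / L = 32.001369 / 233 = 0.13734493
φ = arcsin(0.13734493) = 7.894238°

7.8942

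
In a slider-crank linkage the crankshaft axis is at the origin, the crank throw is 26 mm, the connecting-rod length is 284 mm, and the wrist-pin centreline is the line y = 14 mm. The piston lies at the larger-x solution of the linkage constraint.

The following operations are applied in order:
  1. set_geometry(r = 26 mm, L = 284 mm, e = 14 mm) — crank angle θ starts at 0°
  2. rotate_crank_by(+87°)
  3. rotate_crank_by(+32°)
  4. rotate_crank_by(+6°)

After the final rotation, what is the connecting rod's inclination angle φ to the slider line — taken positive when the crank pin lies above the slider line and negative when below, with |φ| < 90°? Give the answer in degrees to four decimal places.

set_geometry: r = 26 mm, L = 284 mm, e = 14 mm; θ ← 0°
rotate_crank_by(+87°): θ ← 0° +87° = 87°
rotate_crank_by(+32°): θ ← 87° +32° = 119°
rotate_crank_by(+6°): θ ← 119° +6° = 125°
crank pin P = (r cos θ, r sin θ) = (-14.912987, 21.297953)
h = r sin θ − e = 21.297953 − 14 = 7.297953
sin φ = h / L = 7.297953 / 284 = 0.02569702
φ = arcsin(0.02569702) = 1.472493°

1.4725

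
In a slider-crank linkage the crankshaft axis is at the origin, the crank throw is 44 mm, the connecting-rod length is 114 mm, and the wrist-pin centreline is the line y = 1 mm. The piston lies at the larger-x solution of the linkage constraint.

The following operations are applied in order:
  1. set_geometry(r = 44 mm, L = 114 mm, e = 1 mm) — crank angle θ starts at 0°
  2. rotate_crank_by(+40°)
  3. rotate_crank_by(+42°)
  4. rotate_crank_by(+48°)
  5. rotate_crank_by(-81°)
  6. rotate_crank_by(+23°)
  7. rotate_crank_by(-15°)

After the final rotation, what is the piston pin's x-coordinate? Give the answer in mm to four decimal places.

132.1634

set_geometry: r = 44 mm, L = 114 mm, e = 1 mm; θ ← 0°
rotate_crank_by(+40°): θ ← 0° +40° = 40°
rotate_crank_by(+42°): θ ← 40° +42° = 82°
rotate_crank_by(+48°): θ ← 82° +48° = 130°
rotate_crank_by(-81°): θ ← 130° -81° = 49°
rotate_crank_by(+23°): θ ← 49° +23° = 72°
rotate_crank_by(-15°): θ ← 72° -15° = 57°
crank pin P = (r cos θ, r sin θ) = (23.964118, 36.901505)
h = r sin θ − e = 36.901505 − 1 = 35.901505
x = r cos θ + √(L² − h²) = 23.964118 + √(12996.0 − 1288.9181) = 23.964118 + 108.199270 = 132.163387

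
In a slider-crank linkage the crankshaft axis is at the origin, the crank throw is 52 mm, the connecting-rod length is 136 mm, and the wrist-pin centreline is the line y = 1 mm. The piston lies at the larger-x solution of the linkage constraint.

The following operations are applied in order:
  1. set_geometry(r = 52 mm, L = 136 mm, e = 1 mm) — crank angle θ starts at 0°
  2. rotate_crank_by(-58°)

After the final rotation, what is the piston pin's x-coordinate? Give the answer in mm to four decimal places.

set_geometry: r = 52 mm, L = 136 mm, e = 1 mm; θ ← 0°
rotate_crank_by(-58°): θ ← 0° -58° = -58°
crank pin P = (r cos θ, r sin θ) = (27.555802, -44.098501)
h = r sin θ − e = -44.098501 − 1 = -45.098501
x = r cos θ + √(L² − h²) = 27.555802 + √(18496.0 − 2033.8748) = 27.555802 + 128.304814 = 155.860615

155.8606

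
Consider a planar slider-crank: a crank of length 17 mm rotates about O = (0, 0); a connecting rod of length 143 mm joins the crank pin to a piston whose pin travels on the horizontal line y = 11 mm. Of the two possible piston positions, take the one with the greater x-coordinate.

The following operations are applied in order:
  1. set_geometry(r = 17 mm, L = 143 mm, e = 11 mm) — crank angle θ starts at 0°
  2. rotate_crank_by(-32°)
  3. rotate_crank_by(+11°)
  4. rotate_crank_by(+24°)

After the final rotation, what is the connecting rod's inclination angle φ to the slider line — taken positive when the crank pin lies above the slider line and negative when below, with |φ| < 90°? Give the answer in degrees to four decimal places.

set_geometry: r = 17 mm, L = 143 mm, e = 11 mm; θ ← 0°
rotate_crank_by(-32°): θ ← 0° -32° = -32°
rotate_crank_by(+11°): θ ← -32° +11° = -21°
rotate_crank_by(+24°): θ ← -21° +24° = 3°
crank pin P = (r cos θ, r sin θ) = (16.976702, 0.889711)
h = r sin θ − e = 0.889711 − 11 = -10.110289
sin φ = h / L = -10.110289 / 143 = -0.07070132
φ = arcsin(-0.07070132) = -4.054270°

-4.0543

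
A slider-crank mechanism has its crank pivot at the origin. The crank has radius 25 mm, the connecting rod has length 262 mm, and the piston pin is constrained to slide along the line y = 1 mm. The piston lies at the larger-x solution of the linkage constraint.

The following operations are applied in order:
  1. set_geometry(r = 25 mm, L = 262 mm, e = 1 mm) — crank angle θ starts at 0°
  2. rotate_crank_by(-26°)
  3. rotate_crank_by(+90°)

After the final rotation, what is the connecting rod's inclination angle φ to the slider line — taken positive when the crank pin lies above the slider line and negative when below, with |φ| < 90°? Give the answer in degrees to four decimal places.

4.7004

set_geometry: r = 25 mm, L = 262 mm, e = 1 mm; θ ← 0°
rotate_crank_by(-26°): θ ← 0° -26° = -26°
rotate_crank_by(+90°): θ ← -26° +90° = 64°
crank pin P = (r cos θ, r sin θ) = (10.959279, 22.469851)
h = r sin θ − e = 22.469851 − 1 = 21.469851
sin φ = h / L = 21.469851 / 262 = 0.08194600
φ = arcsin(0.08194600) = 4.700430°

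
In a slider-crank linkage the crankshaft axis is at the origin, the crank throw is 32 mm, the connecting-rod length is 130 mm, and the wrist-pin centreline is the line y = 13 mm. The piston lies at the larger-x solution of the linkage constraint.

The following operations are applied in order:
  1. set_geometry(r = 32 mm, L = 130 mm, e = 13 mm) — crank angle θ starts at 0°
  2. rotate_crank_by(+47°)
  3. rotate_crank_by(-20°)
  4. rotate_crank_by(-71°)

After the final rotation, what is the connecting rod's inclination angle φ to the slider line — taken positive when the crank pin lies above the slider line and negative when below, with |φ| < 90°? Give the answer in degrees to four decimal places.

set_geometry: r = 32 mm, L = 130 mm, e = 13 mm; θ ← 0°
rotate_crank_by(+47°): θ ← 0° +47° = 47°
rotate_crank_by(-20°): θ ← 47° -20° = 27°
rotate_crank_by(-71°): θ ← 27° -71° = -44°
crank pin P = (r cos θ, r sin θ) = (23.018874, -22.229068)
h = r sin θ − e = -22.229068 − 13 = -35.229068
sin φ = h / L = -35.229068 / 130 = -0.27099283
φ = arcsin(-0.27099283) = -15.723355°

-15.7234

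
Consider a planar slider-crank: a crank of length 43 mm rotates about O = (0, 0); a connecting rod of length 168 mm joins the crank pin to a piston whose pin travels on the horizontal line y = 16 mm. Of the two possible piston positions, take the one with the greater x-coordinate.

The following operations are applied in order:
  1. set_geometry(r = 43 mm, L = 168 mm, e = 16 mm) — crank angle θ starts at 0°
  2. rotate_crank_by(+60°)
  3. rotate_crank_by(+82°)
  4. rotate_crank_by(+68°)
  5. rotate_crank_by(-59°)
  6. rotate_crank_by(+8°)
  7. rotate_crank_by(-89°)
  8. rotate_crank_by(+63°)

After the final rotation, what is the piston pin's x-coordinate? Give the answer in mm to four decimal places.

137.9623

set_geometry: r = 43 mm, L = 168 mm, e = 16 mm; θ ← 0°
rotate_crank_by(+60°): θ ← 0° +60° = 60°
rotate_crank_by(+82°): θ ← 60° +82° = 142°
rotate_crank_by(+68°): θ ← 142° +68° = 210°
rotate_crank_by(-59°): θ ← 210° -59° = 151°
rotate_crank_by(+8°): θ ← 151° +8° = 159°
rotate_crank_by(-89°): θ ← 159° -89° = 70°
rotate_crank_by(+63°): θ ← 70° +63° = 133°
crank pin P = (r cos θ, r sin θ) = (-29.325929, 31.448209)
h = r sin θ − e = 31.448209 − 16 = 15.448209
x = r cos θ + √(L² − h²) = -29.325929 + √(28224.0 − 238.6472) = -29.325929 + 167.288233 = 137.962303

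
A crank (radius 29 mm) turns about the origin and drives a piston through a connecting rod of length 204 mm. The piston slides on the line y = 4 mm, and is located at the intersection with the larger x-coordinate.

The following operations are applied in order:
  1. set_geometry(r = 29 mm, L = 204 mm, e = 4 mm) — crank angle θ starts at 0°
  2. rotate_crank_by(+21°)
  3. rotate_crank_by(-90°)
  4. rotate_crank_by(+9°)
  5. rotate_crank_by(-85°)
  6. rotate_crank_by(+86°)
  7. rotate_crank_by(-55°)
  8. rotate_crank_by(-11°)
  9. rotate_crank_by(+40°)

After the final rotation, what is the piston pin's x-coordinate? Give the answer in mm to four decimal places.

set_geometry: r = 29 mm, L = 204 mm, e = 4 mm; θ ← 0°
rotate_crank_by(+21°): θ ← 0° +21° = 21°
rotate_crank_by(-90°): θ ← 21° -90° = -69°
rotate_crank_by(+9°): θ ← -69° +9° = -60°
rotate_crank_by(-85°): θ ← -60° -85° = -145°
rotate_crank_by(+86°): θ ← -145° +86° = -59°
rotate_crank_by(-55°): θ ← -59° -55° = -114°
rotate_crank_by(-11°): θ ← -114° -11° = -125°
rotate_crank_by(+40°): θ ← -125° +40° = -85°
crank pin P = (r cos θ, r sin θ) = (2.527517, -28.889646)
h = r sin θ − e = -28.889646 − 4 = -32.889646
x = r cos θ + √(L² − h²) = 2.527517 + √(41616.0 − 1081.7288) = 2.527517 + 201.331247 = 203.858764

203.8588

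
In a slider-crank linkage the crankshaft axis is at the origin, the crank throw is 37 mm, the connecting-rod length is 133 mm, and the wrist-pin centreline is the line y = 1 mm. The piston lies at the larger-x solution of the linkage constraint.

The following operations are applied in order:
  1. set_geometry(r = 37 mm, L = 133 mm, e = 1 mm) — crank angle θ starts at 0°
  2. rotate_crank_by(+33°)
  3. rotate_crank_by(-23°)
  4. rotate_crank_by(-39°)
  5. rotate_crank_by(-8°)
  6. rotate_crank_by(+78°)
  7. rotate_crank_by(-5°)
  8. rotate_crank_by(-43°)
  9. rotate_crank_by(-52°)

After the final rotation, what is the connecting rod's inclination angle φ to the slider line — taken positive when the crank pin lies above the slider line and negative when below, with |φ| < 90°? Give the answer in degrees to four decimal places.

-14.2397

set_geometry: r = 37 mm, L = 133 mm, e = 1 mm; θ ← 0°
rotate_crank_by(+33°): θ ← 0° +33° = 33°
rotate_crank_by(-23°): θ ← 33° -23° = 10°
rotate_crank_by(-39°): θ ← 10° -39° = -29°
rotate_crank_by(-8°): θ ← -29° -8° = -37°
rotate_crank_by(+78°): θ ← -37° +78° = 41°
rotate_crank_by(-5°): θ ← 41° -5° = 36°
rotate_crank_by(-43°): θ ← 36° -43° = -7°
rotate_crank_by(-52°): θ ← -7° -52° = -59°
crank pin P = (r cos θ, r sin θ) = (19.056409, -31.715190)
h = r sin θ − e = -31.715190 − 1 = -32.715190
sin φ = h / L = -32.715190 / 133 = -0.24597887
φ = arcsin(-0.24597887) = -14.239689°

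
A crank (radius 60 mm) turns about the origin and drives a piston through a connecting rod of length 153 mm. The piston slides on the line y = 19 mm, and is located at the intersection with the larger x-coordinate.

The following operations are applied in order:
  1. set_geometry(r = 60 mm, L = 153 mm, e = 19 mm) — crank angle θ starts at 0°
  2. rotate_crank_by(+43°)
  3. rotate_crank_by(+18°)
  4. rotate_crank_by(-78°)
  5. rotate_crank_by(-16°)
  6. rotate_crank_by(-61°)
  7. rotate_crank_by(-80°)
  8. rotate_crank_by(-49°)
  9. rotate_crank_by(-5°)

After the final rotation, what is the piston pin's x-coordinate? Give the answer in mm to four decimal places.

set_geometry: r = 60 mm, L = 153 mm, e = 19 mm; θ ← 0°
rotate_crank_by(+43°): θ ← 0° +43° = 43°
rotate_crank_by(+18°): θ ← 43° +18° = 61°
rotate_crank_by(-78°): θ ← 61° -78° = -17°
rotate_crank_by(-16°): θ ← -17° -16° = -33°
rotate_crank_by(-61°): θ ← -33° -61° = -94°
rotate_crank_by(-80°): θ ← -94° -80° = -174°
rotate_crank_by(-49°): θ ← -174° -49° = -223°
rotate_crank_by(-5°): θ ← -223° -5° = -228°
crank pin P = (r cos θ, r sin θ) = (-40.147836, 44.588690)
h = r sin θ − e = 44.588690 − 19 = 25.588690
x = r cos θ + √(L² − h²) = -40.147836 + √(23409.0 − 654.7810) = -40.147836 + 150.845016 = 110.697180

110.6972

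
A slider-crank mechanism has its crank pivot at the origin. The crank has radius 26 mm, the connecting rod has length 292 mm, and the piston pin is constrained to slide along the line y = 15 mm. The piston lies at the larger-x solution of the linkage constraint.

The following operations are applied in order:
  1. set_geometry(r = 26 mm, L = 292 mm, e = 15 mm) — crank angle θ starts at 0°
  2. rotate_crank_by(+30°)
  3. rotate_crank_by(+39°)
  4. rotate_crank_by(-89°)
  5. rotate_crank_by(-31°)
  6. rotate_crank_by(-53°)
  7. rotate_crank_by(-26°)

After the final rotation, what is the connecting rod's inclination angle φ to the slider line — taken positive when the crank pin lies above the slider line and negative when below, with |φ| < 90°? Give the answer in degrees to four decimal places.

set_geometry: r = 26 mm, L = 292 mm, e = 15 mm; θ ← 0°
rotate_crank_by(+30°): θ ← 0° +30° = 30°
rotate_crank_by(+39°): θ ← 30° +39° = 69°
rotate_crank_by(-89°): θ ← 69° -89° = -20°
rotate_crank_by(-31°): θ ← -20° -31° = -51°
rotate_crank_by(-53°): θ ← -51° -53° = -104°
rotate_crank_by(-26°): θ ← -104° -26° = -130°
crank pin P = (r cos θ, r sin θ) = (-16.712478, -19.917156)
h = r sin θ − e = -19.917156 − 15 = -34.917156
sin φ = h / L = -34.917156 / 292 = -0.11957930
φ = arcsin(-0.11957930) = -6.867823°

-6.8678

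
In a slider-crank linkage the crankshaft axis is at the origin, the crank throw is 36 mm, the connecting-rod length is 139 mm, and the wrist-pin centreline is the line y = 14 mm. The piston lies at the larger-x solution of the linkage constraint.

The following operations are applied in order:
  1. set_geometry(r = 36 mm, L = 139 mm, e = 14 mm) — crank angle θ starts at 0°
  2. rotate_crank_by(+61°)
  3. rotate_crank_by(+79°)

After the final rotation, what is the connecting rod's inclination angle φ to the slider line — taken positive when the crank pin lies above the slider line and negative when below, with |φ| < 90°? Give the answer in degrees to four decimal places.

3.7704

set_geometry: r = 36 mm, L = 139 mm, e = 14 mm; θ ← 0°
rotate_crank_by(+61°): θ ← 0° +61° = 61°
rotate_crank_by(+79°): θ ← 61° +79° = 140°
crank pin P = (r cos θ, r sin θ) = (-27.577600, 23.140354)
h = r sin θ − e = 23.140354 − 14 = 9.140354
sin φ = h / L = 9.140354 / 139 = 0.06575794
φ = arcsin(0.06575794) = 3.770373°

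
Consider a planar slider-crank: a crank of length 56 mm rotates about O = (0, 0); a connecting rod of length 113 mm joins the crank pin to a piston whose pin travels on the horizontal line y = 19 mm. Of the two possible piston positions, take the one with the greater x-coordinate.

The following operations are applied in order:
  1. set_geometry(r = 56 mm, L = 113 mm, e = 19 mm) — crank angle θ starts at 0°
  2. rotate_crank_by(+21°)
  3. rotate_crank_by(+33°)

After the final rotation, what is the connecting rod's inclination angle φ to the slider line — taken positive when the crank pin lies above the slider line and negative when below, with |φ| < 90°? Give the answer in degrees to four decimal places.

13.4612

set_geometry: r = 56 mm, L = 113 mm, e = 19 mm; θ ← 0°
rotate_crank_by(+21°): θ ← 0° +21° = 21°
rotate_crank_by(+33°): θ ← 21° +33° = 54°
crank pin P = (r cos θ, r sin θ) = (32.915974, 45.304952)
h = r sin θ − e = 45.304952 − 19 = 26.304952
sin φ = h / L = 26.304952 / 113 = 0.23278718
φ = arcsin(0.23278718) = 13.461221°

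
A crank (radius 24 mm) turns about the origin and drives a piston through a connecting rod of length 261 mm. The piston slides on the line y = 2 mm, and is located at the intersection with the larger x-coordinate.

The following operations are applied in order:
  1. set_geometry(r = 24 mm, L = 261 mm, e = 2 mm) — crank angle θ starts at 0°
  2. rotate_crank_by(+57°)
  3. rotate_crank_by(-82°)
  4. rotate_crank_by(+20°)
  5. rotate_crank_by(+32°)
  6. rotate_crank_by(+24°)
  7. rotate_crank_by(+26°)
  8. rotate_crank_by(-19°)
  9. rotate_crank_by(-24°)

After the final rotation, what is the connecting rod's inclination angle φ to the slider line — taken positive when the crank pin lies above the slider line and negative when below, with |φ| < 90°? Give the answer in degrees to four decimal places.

set_geometry: r = 24 mm, L = 261 mm, e = 2 mm; θ ← 0°
rotate_crank_by(+57°): θ ← 0° +57° = 57°
rotate_crank_by(-82°): θ ← 57° -82° = -25°
rotate_crank_by(+20°): θ ← -25° +20° = -5°
rotate_crank_by(+32°): θ ← -5° +32° = 27°
rotate_crank_by(+24°): θ ← 27° +24° = 51°
rotate_crank_by(+26°): θ ← 51° +26° = 77°
rotate_crank_by(-19°): θ ← 77° -19° = 58°
rotate_crank_by(-24°): θ ← 58° -24° = 34°
crank pin P = (r cos θ, r sin θ) = (19.896902, 13.420630)
h = r sin θ − e = 13.420630 − 2 = 11.420630
sin φ = h / L = 11.420630 / 261 = 0.04375720
φ = arcsin(0.04375720) = 2.507904°

2.5079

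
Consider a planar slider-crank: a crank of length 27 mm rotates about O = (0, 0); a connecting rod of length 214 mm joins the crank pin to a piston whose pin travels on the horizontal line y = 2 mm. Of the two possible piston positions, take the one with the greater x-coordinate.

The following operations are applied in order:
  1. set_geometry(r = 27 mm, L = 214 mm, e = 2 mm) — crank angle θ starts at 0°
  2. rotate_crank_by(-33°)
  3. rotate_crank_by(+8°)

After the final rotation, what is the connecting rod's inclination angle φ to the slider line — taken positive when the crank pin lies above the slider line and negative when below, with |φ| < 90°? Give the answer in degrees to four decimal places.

set_geometry: r = 27 mm, L = 214 mm, e = 2 mm; θ ← 0°
rotate_crank_by(-33°): θ ← 0° -33° = -33°
rotate_crank_by(+8°): θ ← -33° +8° = -25°
crank pin P = (r cos θ, r sin θ) = (24.470310, -11.410693)
h = r sin θ − e = -11.410693 − 2 = -13.410693
sin φ = h / L = -13.410693 / 214 = -0.06266679
φ = arcsin(-0.06266679) = -3.592897°

-3.5929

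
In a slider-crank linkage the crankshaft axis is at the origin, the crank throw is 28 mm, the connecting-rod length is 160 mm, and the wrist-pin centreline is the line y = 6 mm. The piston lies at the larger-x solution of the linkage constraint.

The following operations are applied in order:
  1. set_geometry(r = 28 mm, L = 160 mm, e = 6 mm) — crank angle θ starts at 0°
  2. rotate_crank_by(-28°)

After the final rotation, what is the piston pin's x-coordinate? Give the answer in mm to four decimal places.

set_geometry: r = 28 mm, L = 160 mm, e = 6 mm; θ ← 0°
rotate_crank_by(-28°): θ ← 0° -28° = -28°
crank pin P = (r cos θ, r sin θ) = (24.722533, -13.145204)
h = r sin θ − e = -13.145204 − 6 = -19.145204
x = r cos θ + √(L² − h²) = 24.722533 + √(25600.0 − 366.5388) = 24.722533 + 158.850436 = 183.572969

183.5730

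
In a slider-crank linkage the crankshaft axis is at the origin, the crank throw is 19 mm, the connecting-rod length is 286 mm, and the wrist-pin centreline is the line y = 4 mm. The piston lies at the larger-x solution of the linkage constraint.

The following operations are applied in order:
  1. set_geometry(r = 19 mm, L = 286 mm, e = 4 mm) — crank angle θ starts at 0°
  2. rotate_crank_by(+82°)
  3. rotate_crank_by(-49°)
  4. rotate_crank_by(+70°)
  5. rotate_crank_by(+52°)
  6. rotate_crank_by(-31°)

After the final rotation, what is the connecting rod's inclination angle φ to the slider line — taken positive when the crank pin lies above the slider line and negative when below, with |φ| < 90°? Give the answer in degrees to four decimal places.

2.3549

set_geometry: r = 19 mm, L = 286 mm, e = 4 mm; θ ← 0°
rotate_crank_by(+82°): θ ← 0° +82° = 82°
rotate_crank_by(-49°): θ ← 82° -49° = 33°
rotate_crank_by(+70°): θ ← 33° +70° = 103°
rotate_crank_by(+52°): θ ← 103° +52° = 155°
rotate_crank_by(-31°): θ ← 155° -31° = 124°
crank pin P = (r cos θ, r sin θ) = (-10.624665, 15.751714)
h = r sin θ − e = 15.751714 − 4 = 11.751714
sin φ = h / L = 11.751714 / 286 = 0.04108991
φ = arcsin(0.04108991) = 2.354941°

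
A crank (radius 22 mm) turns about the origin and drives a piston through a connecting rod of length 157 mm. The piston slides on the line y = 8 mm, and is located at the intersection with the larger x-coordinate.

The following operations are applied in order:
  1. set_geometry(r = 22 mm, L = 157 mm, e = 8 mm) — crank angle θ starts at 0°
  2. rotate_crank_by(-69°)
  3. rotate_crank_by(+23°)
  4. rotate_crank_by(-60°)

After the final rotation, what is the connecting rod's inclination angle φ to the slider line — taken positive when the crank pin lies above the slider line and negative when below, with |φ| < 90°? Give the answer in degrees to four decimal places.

-10.6993

set_geometry: r = 22 mm, L = 157 mm, e = 8 mm; θ ← 0°
rotate_crank_by(-69°): θ ← 0° -69° = -69°
rotate_crank_by(+23°): θ ← -69° +23° = -46°
rotate_crank_by(-60°): θ ← -46° -60° = -106°
crank pin P = (r cos θ, r sin θ) = (-6.064022, -21.147757)
h = r sin θ − e = -21.147757 − 8 = -29.147757
sin φ = h / L = -29.147757 / 157 = -0.18565451
φ = arcsin(-0.18565451) = -10.699294°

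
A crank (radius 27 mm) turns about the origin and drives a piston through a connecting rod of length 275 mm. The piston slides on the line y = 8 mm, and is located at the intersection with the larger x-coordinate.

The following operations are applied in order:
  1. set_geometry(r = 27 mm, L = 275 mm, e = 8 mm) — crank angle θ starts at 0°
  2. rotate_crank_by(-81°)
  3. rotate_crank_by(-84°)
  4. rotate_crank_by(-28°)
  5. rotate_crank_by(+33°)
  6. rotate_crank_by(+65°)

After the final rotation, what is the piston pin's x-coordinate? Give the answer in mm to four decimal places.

270.4236

set_geometry: r = 27 mm, L = 275 mm, e = 8 mm; θ ← 0°
rotate_crank_by(-81°): θ ← 0° -81° = -81°
rotate_crank_by(-84°): θ ← -81° -84° = -165°
rotate_crank_by(-28°): θ ← -165° -28° = -193°
rotate_crank_by(+33°): θ ← -193° +33° = -160°
rotate_crank_by(+65°): θ ← -160° +65° = -95°
crank pin P = (r cos θ, r sin θ) = (-2.353205, -26.897257)
h = r sin θ − e = -26.897257 − 8 = -34.897257
x = r cos θ + √(L² − h²) = -2.353205 + √(75625.0 − 1217.8185) = -2.353205 + 272.776798 = 270.423593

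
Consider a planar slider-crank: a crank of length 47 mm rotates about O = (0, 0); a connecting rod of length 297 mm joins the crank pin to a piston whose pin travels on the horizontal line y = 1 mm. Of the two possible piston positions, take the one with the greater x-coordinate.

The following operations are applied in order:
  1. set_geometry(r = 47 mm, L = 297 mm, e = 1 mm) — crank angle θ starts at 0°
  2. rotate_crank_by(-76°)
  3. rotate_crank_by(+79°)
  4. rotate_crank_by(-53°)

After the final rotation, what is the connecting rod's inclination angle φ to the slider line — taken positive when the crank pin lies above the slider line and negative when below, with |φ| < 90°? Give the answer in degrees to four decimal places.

-7.1572

set_geometry: r = 47 mm, L = 297 mm, e = 1 mm; θ ← 0°
rotate_crank_by(-76°): θ ← 0° -76° = -76°
rotate_crank_by(+79°): θ ← -76° +79° = 3°
rotate_crank_by(-53°): θ ← 3° -53° = -50°
crank pin P = (r cos θ, r sin θ) = (30.211018, -36.004089)
h = r sin θ − e = -36.004089 − 1 = -37.004089
sin φ = h / L = -37.004089 / 297 = -0.12459289
φ = arcsin(-0.12459289) = -7.157246°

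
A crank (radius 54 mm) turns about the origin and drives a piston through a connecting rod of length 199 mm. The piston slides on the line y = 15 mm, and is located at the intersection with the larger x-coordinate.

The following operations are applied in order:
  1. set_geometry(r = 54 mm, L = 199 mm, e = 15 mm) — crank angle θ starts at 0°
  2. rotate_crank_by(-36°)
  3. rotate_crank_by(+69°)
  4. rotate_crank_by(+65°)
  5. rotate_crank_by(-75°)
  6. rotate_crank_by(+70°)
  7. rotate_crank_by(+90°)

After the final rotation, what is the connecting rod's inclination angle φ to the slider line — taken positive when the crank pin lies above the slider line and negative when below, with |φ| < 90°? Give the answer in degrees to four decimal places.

set_geometry: r = 54 mm, L = 199 mm, e = 15 mm; θ ← 0°
rotate_crank_by(-36°): θ ← 0° -36° = -36°
rotate_crank_by(+69°): θ ← -36° +69° = 33°
rotate_crank_by(+65°): θ ← 33° +65° = 98°
rotate_crank_by(-75°): θ ← 98° -75° = 23°
rotate_crank_by(+70°): θ ← 23° +70° = 93°
rotate_crank_by(+90°): θ ← 93° +90° = 183°
crank pin P = (r cos θ, r sin θ) = (-53.925995, -2.826142)
h = r sin θ − e = -2.826142 − 15 = -17.826142
sin φ = h / L = -17.826142 / 199 = -0.08957860
φ = arcsin(-0.08957860) = -5.139365°

-5.1394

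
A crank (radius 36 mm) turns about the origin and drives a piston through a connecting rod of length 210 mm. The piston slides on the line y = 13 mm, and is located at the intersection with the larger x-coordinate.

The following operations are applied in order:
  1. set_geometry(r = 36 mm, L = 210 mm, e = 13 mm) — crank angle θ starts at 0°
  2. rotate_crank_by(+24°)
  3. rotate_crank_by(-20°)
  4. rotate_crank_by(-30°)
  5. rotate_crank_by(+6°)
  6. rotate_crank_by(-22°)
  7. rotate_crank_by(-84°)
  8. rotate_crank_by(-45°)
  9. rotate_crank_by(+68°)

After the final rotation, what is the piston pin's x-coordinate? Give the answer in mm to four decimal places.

196.3243

set_geometry: r = 36 mm, L = 210 mm, e = 13 mm; θ ← 0°
rotate_crank_by(+24°): θ ← 0° +24° = 24°
rotate_crank_by(-20°): θ ← 24° -20° = 4°
rotate_crank_by(-30°): θ ← 4° -30° = -26°
rotate_crank_by(+6°): θ ← -26° +6° = -20°
rotate_crank_by(-22°): θ ← -20° -22° = -42°
rotate_crank_by(-84°): θ ← -42° -84° = -126°
rotate_crank_by(-45°): θ ← -126° -45° = -171°
rotate_crank_by(+68°): θ ← -171° +68° = -103°
crank pin P = (r cos θ, r sin θ) = (-8.098238, -35.077322)
h = r sin θ − e = -35.077322 − 13 = -48.077322
x = r cos θ + √(L² − h²) = -8.098238 + √(44100.0 − 2311.4289) = -8.098238 + 204.422531 = 196.324293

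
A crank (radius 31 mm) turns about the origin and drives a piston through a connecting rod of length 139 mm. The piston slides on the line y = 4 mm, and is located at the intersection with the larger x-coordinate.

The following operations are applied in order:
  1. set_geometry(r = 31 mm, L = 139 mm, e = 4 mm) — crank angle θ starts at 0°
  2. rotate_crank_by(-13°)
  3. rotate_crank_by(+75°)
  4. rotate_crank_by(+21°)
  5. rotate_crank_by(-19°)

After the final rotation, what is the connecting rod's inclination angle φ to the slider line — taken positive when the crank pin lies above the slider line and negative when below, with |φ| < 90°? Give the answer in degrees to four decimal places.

set_geometry: r = 31 mm, L = 139 mm, e = 4 mm; θ ← 0°
rotate_crank_by(-13°): θ ← 0° -13° = -13°
rotate_crank_by(+75°): θ ← -13° +75° = 62°
rotate_crank_by(+21°): θ ← 62° +21° = 83°
rotate_crank_by(-19°): θ ← 83° -19° = 64°
crank pin P = (r cos θ, r sin θ) = (13.589506, 27.862615)
h = r sin θ − e = 27.862615 − 4 = 23.862615
sin φ = h / L = 23.862615 / 139 = 0.17167349
φ = arcsin(0.17167349) = 9.885134°

9.8851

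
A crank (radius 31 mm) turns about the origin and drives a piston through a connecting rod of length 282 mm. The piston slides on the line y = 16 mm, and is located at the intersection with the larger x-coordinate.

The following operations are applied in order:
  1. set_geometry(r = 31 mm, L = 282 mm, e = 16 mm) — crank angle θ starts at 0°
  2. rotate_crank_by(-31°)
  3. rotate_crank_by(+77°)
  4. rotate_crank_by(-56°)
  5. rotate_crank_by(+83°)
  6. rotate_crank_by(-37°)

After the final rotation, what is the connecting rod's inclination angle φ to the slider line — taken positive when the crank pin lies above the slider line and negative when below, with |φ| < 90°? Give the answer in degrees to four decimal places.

0.4513

set_geometry: r = 31 mm, L = 282 mm, e = 16 mm; θ ← 0°
rotate_crank_by(-31°): θ ← 0° -31° = -31°
rotate_crank_by(+77°): θ ← -31° +77° = 46°
rotate_crank_by(-56°): θ ← 46° -56° = -10°
rotate_crank_by(+83°): θ ← -10° +83° = 73°
rotate_crank_by(-37°): θ ← 73° -37° = 36°
crank pin P = (r cos θ, r sin θ) = (25.079527, 18.221343)
h = r sin θ − e = 18.221343 − 16 = 2.221343
sin φ = h / L = 2.221343 / 282 = 0.00787710
φ = arcsin(0.00787710) = 0.451329°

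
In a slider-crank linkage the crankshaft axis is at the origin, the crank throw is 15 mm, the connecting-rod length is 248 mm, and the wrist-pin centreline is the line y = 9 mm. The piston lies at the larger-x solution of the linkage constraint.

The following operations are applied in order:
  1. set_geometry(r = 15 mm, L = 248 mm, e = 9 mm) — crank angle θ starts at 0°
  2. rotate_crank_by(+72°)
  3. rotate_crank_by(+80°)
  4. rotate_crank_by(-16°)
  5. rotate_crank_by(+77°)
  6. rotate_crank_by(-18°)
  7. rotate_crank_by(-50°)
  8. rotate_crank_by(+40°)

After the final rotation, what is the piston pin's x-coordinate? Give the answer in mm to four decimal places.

232.8428

set_geometry: r = 15 mm, L = 248 mm, e = 9 mm; θ ← 0°
rotate_crank_by(+72°): θ ← 0° +72° = 72°
rotate_crank_by(+80°): θ ← 72° +80° = 152°
rotate_crank_by(-16°): θ ← 152° -16° = 136°
rotate_crank_by(+77°): θ ← 136° +77° = 213°
rotate_crank_by(-18°): θ ← 213° -18° = 195°
rotate_crank_by(-50°): θ ← 195° -50° = 145°
rotate_crank_by(+40°): θ ← 145° +40° = 185°
crank pin P = (r cos θ, r sin θ) = (-14.942920, -1.307336)
h = r sin θ − e = -1.307336 − 9 = -10.307336
x = r cos θ + √(L² − h²) = -14.942920 + √(61504.0 − 106.2412) = -14.942920 + 247.785711 = 232.842791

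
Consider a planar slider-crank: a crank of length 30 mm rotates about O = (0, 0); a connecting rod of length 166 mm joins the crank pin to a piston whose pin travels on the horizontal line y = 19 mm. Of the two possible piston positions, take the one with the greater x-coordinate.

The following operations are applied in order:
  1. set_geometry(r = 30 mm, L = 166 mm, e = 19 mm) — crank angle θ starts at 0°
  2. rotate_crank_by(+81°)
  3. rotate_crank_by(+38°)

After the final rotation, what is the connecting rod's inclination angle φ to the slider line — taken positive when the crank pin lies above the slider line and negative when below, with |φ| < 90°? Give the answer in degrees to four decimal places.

set_geometry: r = 30 mm, L = 166 mm, e = 19 mm; θ ← 0°
rotate_crank_by(+81°): θ ← 0° +81° = 81°
rotate_crank_by(+38°): θ ← 81° +38° = 119°
crank pin P = (r cos θ, r sin θ) = (-14.544289, 26.238591)
h = r sin θ − e = 26.238591 − 19 = 7.238591
sin φ = h / L = 7.238591 / 166 = 0.04360597
φ = arcsin(0.04360597) = 2.499231°

2.4992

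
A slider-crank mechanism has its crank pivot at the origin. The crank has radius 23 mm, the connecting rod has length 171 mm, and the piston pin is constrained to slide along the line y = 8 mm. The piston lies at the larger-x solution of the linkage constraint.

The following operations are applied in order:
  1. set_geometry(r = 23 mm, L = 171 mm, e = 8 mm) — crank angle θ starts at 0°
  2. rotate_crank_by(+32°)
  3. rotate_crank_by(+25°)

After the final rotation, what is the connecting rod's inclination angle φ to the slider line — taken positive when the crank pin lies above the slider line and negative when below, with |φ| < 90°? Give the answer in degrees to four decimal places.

3.7854

set_geometry: r = 23 mm, L = 171 mm, e = 8 mm; θ ← 0°
rotate_crank_by(+32°): θ ← 0° +32° = 32°
rotate_crank_by(+25°): θ ← 32° +25° = 57°
crank pin P = (r cos θ, r sin θ) = (12.526698, 19.289423)
h = r sin θ − e = 19.289423 − 8 = 11.289423
sin φ = h / L = 11.289423 / 171 = 0.06602002
φ = arcsin(0.06602002) = 3.785422°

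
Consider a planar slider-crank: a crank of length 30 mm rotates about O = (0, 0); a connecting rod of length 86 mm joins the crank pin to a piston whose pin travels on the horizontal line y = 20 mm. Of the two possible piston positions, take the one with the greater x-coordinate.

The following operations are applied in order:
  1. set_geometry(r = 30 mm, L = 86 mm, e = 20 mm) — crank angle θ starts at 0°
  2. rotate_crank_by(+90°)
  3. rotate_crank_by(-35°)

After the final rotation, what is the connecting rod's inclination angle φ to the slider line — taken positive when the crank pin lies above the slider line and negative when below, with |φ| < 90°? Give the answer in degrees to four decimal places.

set_geometry: r = 30 mm, L = 86 mm, e = 20 mm; θ ← 0°
rotate_crank_by(+90°): θ ← 0° +90° = 90°
rotate_crank_by(-35°): θ ← 90° -35° = 55°
crank pin P = (r cos θ, r sin θ) = (17.207293, 24.574561)
h = r sin θ − e = 24.574561 − 20 = 4.574561
sin φ = h / L = 4.574561 / 86 = 0.05319257
φ = arcsin(0.05319257) = 3.049149°

3.0491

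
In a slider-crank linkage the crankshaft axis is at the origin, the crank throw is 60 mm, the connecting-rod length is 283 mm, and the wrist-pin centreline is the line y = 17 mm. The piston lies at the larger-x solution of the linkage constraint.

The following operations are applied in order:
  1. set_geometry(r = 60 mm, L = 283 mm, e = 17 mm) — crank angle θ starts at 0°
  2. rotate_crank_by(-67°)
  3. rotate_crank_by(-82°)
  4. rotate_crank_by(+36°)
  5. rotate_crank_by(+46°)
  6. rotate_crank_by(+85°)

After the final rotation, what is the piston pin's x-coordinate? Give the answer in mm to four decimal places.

set_geometry: r = 60 mm, L = 283 mm, e = 17 mm; θ ← 0°
rotate_crank_by(-67°): θ ← 0° -67° = -67°
rotate_crank_by(-82°): θ ← -67° -82° = -149°
rotate_crank_by(+36°): θ ← -149° +36° = -113°
rotate_crank_by(+46°): θ ← -113° +46° = -67°
rotate_crank_by(+85°): θ ← -67° +85° = 18°
crank pin P = (r cos θ, r sin θ) = (57.063391, 18.541020)
h = r sin θ − e = 18.541020 − 17 = 1.541020
x = r cos θ + √(L² − h²) = 57.063391 + √(80089.0 − 2.3747) = 57.063391 + 282.995804 = 340.059195

340.0592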